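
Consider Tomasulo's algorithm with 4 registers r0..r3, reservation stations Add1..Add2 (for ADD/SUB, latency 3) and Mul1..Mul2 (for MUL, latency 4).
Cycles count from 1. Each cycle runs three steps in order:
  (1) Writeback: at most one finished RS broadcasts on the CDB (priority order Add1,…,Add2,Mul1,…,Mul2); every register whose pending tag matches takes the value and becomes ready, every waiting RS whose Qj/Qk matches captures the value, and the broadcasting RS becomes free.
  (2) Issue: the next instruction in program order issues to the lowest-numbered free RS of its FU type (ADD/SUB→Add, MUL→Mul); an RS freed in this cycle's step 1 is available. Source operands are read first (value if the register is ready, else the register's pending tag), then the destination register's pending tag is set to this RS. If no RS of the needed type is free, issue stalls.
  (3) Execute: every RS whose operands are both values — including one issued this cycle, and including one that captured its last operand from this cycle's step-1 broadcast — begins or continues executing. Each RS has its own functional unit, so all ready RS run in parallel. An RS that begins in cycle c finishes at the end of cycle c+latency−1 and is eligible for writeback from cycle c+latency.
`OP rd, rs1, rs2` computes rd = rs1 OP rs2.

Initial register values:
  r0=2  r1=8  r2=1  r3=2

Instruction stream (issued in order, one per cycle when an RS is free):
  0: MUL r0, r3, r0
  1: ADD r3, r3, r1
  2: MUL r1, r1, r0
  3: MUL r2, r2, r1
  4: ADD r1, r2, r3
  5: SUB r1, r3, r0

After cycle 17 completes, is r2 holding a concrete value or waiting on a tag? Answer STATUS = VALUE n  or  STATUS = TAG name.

cycle 1: issue MUL r0<-Mul1 // r0:Mul1,r1:8,r2:1,r3:2
cycle 2: issue ADD r3<-Add1 // r0:Mul1,r1:8,r2:1,r3:Add1
cycle 3: issue MUL r1<-Mul2 // r0:Mul1,r1:Mul2,r2:1,r3:Add1
cycle 4: stall // r0:Mul1,r1:Mul2,r2:1,r3:Add1
cycle 5: CDB Add1=10; stall // r0:Mul1,r1:Mul2,r2:1,r3:10
cycle 6: CDB Mul1=4; issue MUL r2<-Mul1 // r0:4,r1:Mul2,r2:Mul1,r3:10
cycle 7: issue ADD r1<-Add1 // r0:4,r1:Add1,r2:Mul1,r3:10
cycle 8: issue SUB r1<-Add2 // r0:4,r1:Add2,r2:Mul1,r3:10
cycle 9: - // r0:4,r1:Add2,r2:Mul1,r3:10
cycle 10: CDB Mul2=32 // r0:4,r1:Add2,r2:Mul1,r3:10
cycle 11: CDB Add2=6 // r0:4,r1:6,r2:Mul1,r3:10
cycle 12: - // r0:4,r1:6,r2:Mul1,r3:10
cycle 13: - // r0:4,r1:6,r2:Mul1,r3:10
cycle 14: CDB Mul1=32 // r0:4,r1:6,r2:32,r3:10
cycle 15: - // r0:4,r1:6,r2:32,r3:10
cycle 16: - // r0:4,r1:6,r2:32,r3:10
cycle 17: CDB Add1=42 // r0:4,r1:6,r2:32,r3:10

STATUS = VALUE 32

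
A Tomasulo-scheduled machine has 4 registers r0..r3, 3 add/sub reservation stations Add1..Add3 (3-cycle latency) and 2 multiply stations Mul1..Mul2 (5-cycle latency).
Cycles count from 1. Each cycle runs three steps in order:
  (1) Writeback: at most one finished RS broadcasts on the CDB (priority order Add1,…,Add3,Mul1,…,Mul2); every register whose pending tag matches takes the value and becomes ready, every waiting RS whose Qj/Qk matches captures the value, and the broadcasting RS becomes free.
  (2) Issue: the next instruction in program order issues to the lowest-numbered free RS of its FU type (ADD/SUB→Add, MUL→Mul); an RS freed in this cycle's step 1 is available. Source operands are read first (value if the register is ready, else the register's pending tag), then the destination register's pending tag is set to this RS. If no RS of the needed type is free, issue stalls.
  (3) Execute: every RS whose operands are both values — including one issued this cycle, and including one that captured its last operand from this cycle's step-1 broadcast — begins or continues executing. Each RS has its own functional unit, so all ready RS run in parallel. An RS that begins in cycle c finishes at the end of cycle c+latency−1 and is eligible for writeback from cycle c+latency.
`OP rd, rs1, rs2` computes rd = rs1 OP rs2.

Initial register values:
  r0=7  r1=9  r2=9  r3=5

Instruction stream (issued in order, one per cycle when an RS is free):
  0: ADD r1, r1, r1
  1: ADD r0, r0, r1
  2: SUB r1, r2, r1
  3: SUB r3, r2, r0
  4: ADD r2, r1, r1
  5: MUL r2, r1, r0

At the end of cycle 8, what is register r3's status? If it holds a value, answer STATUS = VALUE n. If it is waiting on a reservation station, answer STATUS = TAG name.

  c1: issue ADD r1<-Add1  regs: r0:7,r1:Add1,r2:9,r3:5
  c2: issue ADD r0<-Add2  regs: r0:Add2,r1:Add1,r2:9,r3:5
  c3: issue SUB r1<-Add3  regs: r0:Add2,r1:Add3,r2:9,r3:5
  c4: CDB Add1=18; issue SUB r3<-Add1  regs: r0:Add2,r1:Add3,r2:9,r3:Add1
  c5: stall  regs: r0:Add2,r1:Add3,r2:9,r3:Add1
  c6: stall  regs: r0:Add2,r1:Add3,r2:9,r3:Add1
  c7: CDB Add2=25; issue ADD r2<-Add2  regs: r0:25,r1:Add3,r2:Add2,r3:Add1
  c8: CDB Add3=-9; issue MUL r2<-Mul1  regs: r0:25,r1:-9,r2:Mul1,r3:Add1

STATUS = TAG Add1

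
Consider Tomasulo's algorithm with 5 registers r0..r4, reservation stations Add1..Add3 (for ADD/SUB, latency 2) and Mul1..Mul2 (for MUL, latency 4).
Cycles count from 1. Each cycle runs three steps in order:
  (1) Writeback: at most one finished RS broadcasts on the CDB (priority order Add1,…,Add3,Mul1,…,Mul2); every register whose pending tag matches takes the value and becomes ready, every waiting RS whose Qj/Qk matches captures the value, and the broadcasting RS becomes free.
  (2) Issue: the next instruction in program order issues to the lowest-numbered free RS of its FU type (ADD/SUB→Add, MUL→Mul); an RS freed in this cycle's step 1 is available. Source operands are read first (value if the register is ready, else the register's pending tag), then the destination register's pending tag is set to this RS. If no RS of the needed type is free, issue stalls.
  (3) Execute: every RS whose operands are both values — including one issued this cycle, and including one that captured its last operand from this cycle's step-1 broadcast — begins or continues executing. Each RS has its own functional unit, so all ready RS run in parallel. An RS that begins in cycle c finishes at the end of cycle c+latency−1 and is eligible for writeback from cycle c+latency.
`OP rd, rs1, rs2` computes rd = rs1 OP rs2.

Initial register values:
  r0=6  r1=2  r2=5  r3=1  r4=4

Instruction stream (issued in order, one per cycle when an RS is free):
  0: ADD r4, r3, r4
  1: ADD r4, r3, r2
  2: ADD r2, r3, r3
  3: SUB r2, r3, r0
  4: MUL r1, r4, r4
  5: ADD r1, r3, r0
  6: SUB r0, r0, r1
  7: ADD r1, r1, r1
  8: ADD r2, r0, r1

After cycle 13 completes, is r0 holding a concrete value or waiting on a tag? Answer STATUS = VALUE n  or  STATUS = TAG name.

STATUS = VALUE -1

c1: issue ADD r4<-Add1 | r0:6,r1:2,r2:5,r3:1,r4:Add1
c2: issue ADD r4<-Add2 | r0:6,r1:2,r2:5,r3:1,r4:Add2
c3: CDB Add1=5; issue ADD r2<-Add1 | r0:6,r1:2,r2:Add1,r3:1,r4:Add2
c4: CDB Add2=6; issue SUB r2<-Add2 | r0:6,r1:2,r2:Add2,r3:1,r4:6
c5: CDB Add1=2; issue MUL r1<-Mul1 | r0:6,r1:Mul1,r2:Add2,r3:1,r4:6
c6: CDB Add2=-5; issue ADD r1<-Add1 | r0:6,r1:Add1,r2:-5,r3:1,r4:6
c7: issue SUB r0<-Add2 | r0:Add2,r1:Add1,r2:-5,r3:1,r4:6
c8: CDB Add1=7; issue ADD r1<-Add1 | r0:Add2,r1:Add1,r2:-5,r3:1,r4:6
c9: CDB Mul1=36; issue ADD r2<-Add3 | r0:Add2,r1:Add1,r2:Add3,r3:1,r4:6
c10: CDB Add1=14 | r0:Add2,r1:14,r2:Add3,r3:1,r4:6
c11: CDB Add2=-1 | r0:-1,r1:14,r2:Add3,r3:1,r4:6
c12: - | r0:-1,r1:14,r2:Add3,r3:1,r4:6
c13: CDB Add3=13 | r0:-1,r1:14,r2:13,r3:1,r4:6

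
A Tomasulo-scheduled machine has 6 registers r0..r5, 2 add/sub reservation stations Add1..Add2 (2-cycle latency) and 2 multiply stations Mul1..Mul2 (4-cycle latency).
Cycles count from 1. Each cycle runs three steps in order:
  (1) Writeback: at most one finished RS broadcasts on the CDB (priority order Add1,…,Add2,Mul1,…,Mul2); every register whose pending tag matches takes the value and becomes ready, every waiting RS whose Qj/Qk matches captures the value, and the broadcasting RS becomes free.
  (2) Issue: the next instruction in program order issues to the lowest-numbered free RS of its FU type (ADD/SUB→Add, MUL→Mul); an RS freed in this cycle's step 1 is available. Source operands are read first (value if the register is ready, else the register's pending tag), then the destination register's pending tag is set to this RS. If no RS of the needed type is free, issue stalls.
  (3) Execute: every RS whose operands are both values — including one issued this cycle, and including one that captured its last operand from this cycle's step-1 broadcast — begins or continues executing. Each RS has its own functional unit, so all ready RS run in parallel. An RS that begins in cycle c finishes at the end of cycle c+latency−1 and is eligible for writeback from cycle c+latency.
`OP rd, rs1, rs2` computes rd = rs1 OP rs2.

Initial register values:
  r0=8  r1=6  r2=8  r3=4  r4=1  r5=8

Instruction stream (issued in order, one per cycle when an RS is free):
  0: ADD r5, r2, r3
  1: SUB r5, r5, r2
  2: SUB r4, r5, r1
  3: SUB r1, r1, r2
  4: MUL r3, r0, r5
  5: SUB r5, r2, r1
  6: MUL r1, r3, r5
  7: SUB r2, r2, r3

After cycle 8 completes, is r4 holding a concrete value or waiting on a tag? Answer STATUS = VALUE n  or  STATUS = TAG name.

c1: issue ADD r5<-Add1 | r0:8,r1:6,r2:8,r3:4,r4:1,r5:Add1
c2: issue SUB r5<-Add2 | r0:8,r1:6,r2:8,r3:4,r4:1,r5:Add2
c3: CDB Add1=12; issue SUB r4<-Add1 | r0:8,r1:6,r2:8,r3:4,r4:Add1,r5:Add2
c4: stall | r0:8,r1:6,r2:8,r3:4,r4:Add1,r5:Add2
c5: CDB Add2=4; issue SUB r1<-Add2 | r0:8,r1:Add2,r2:8,r3:4,r4:Add1,r5:4
c6: issue MUL r3<-Mul1 | r0:8,r1:Add2,r2:8,r3:Mul1,r4:Add1,r5:4
c7: CDB Add1=-2; issue SUB r5<-Add1 | r0:8,r1:Add2,r2:8,r3:Mul1,r4:-2,r5:Add1
c8: CDB Add2=-2; issue MUL r1<-Mul2 | r0:8,r1:Mul2,r2:8,r3:Mul1,r4:-2,r5:Add1

STATUS = VALUE -2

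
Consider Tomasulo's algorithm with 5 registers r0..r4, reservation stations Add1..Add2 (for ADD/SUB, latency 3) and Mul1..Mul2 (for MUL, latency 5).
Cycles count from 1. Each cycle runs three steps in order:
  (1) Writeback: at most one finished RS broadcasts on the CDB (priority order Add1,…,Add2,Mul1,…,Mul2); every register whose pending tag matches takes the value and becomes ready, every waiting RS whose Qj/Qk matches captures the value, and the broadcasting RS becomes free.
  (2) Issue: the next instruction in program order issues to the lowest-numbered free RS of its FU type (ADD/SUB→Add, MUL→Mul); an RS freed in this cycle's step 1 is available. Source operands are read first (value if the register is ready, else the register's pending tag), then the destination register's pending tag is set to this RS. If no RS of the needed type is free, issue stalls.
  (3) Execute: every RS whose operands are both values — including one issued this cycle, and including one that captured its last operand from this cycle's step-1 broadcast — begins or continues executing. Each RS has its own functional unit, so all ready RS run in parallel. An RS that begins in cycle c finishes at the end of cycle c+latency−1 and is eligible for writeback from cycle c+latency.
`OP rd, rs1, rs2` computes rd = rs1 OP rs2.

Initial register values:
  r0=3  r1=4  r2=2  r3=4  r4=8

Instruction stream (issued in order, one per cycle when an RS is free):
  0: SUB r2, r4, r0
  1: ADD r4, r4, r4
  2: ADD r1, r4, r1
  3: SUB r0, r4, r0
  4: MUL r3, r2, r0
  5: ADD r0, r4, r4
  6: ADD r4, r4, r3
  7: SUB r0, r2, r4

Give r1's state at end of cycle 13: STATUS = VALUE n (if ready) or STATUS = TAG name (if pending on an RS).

STATUS = VALUE 20

  c1: issue SUB r2<-Add1  regs: r0:3,r1:4,r2:Add1,r3:4,r4:8
  c2: issue ADD r4<-Add2  regs: r0:3,r1:4,r2:Add1,r3:4,r4:Add2
  c3: stall  regs: r0:3,r1:4,r2:Add1,r3:4,r4:Add2
  c4: CDB Add1=5; issue ADD r1<-Add1  regs: r0:3,r1:Add1,r2:5,r3:4,r4:Add2
  c5: CDB Add2=16; issue SUB r0<-Add2  regs: r0:Add2,r1:Add1,r2:5,r3:4,r4:16
  c6: issue MUL r3<-Mul1  regs: r0:Add2,r1:Add1,r2:5,r3:Mul1,r4:16
  c7: stall  regs: r0:Add2,r1:Add1,r2:5,r3:Mul1,r4:16
  c8: CDB Add1=20; issue ADD r0<-Add1  regs: r0:Add1,r1:20,r2:5,r3:Mul1,r4:16
  c9: CDB Add2=13; issue ADD r4<-Add2  regs: r0:Add1,r1:20,r2:5,r3:Mul1,r4:Add2
  c10: stall  regs: r0:Add1,r1:20,r2:5,r3:Mul1,r4:Add2
  c11: CDB Add1=32; issue SUB r0<-Add1  regs: r0:Add1,r1:20,r2:5,r3:Mul1,r4:Add2
  c12: -  regs: r0:Add1,r1:20,r2:5,r3:Mul1,r4:Add2
  c13: -  regs: r0:Add1,r1:20,r2:5,r3:Mul1,r4:Add2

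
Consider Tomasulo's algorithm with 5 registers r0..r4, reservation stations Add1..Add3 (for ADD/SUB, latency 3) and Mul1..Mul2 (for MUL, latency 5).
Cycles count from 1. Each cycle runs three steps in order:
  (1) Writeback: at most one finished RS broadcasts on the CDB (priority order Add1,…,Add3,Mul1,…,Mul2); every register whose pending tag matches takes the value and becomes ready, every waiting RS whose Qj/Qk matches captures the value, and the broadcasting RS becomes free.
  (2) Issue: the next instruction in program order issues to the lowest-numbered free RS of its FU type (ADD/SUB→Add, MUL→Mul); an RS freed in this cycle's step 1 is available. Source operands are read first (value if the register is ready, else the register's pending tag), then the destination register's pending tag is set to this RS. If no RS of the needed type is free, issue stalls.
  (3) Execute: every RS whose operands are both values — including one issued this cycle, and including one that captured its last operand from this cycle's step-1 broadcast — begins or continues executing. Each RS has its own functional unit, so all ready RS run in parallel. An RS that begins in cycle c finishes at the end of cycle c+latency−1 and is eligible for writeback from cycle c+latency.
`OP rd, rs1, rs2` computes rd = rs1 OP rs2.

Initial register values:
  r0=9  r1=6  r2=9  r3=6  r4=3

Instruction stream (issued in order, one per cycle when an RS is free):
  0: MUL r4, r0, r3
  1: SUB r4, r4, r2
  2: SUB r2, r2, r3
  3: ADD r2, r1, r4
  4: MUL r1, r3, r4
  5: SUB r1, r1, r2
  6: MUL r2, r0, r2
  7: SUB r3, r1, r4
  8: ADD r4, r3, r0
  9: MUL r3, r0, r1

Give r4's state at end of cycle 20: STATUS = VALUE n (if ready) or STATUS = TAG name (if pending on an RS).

STATUS = TAG Add3

  c1: issue MUL r4<-Mul1  regs: r0:9,r1:6,r2:9,r3:6,r4:Mul1
  c2: issue SUB r4<-Add1  regs: r0:9,r1:6,r2:9,r3:6,r4:Add1
  c3: issue SUB r2<-Add2  regs: r0:9,r1:6,r2:Add2,r3:6,r4:Add1
  c4: issue ADD r2<-Add3  regs: r0:9,r1:6,r2:Add3,r3:6,r4:Add1
  c5: issue MUL r1<-Mul2  regs: r0:9,r1:Mul2,r2:Add3,r3:6,r4:Add1
  c6: CDB Add2=3; issue SUB r1<-Add2  regs: r0:9,r1:Add2,r2:Add3,r3:6,r4:Add1
  c7: CDB Mul1=54; issue MUL r2<-Mul1  regs: r0:9,r1:Add2,r2:Mul1,r3:6,r4:Add1
  c8: stall  regs: r0:9,r1:Add2,r2:Mul1,r3:6,r4:Add1
  c9: stall  regs: r0:9,r1:Add2,r2:Mul1,r3:6,r4:Add1
  c10: CDB Add1=45; issue SUB r3<-Add1  regs: r0:9,r1:Add2,r2:Mul1,r3:Add1,r4:45
  c11: stall  regs: r0:9,r1:Add2,r2:Mul1,r3:Add1,r4:45
  c12: stall  regs: r0:9,r1:Add2,r2:Mul1,r3:Add1,r4:45
  c13: CDB Add3=51; issue ADD r4<-Add3  regs: r0:9,r1:Add2,r2:Mul1,r3:Add1,r4:Add3
  c14: stall  regs: r0:9,r1:Add2,r2:Mul1,r3:Add1,r4:Add3
  c15: CDB Mul2=270; issue MUL r3<-Mul2  regs: r0:9,r1:Add2,r2:Mul1,r3:Mul2,r4:Add3
  c16: -  regs: r0:9,r1:Add2,r2:Mul1,r3:Mul2,r4:Add3
  c17: -  regs: r0:9,r1:Add2,r2:Mul1,r3:Mul2,r4:Add3
  c18: CDB Add2=219  regs: r0:9,r1:219,r2:Mul1,r3:Mul2,r4:Add3
  c19: CDB Mul1=459  regs: r0:9,r1:219,r2:459,r3:Mul2,r4:Add3
  c20: -  regs: r0:9,r1:219,r2:459,r3:Mul2,r4:Add3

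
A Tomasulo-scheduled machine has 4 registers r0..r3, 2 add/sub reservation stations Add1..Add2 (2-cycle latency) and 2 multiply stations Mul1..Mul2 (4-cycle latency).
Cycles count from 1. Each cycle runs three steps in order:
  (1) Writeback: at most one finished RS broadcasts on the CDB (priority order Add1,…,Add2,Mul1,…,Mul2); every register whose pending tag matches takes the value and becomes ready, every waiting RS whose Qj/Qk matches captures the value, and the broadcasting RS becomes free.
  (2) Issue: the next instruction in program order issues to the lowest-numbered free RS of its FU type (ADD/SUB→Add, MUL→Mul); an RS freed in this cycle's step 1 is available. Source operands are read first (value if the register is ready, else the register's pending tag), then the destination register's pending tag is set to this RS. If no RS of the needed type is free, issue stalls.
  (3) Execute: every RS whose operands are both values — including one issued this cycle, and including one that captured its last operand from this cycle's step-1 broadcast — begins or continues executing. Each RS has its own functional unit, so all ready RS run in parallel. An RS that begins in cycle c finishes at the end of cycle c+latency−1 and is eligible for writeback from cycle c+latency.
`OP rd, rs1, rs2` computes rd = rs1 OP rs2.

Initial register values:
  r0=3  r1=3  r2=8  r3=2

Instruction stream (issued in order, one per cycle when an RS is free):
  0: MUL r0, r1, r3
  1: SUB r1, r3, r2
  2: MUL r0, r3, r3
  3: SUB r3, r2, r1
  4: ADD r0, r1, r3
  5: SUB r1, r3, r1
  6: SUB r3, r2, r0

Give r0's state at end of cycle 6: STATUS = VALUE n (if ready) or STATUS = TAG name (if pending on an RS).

cycle 1: issue MUL r0<-Mul1 // r0:Mul1,r1:3,r2:8,r3:2
cycle 2: issue SUB r1<-Add1 // r0:Mul1,r1:Add1,r2:8,r3:2
cycle 3: issue MUL r0<-Mul2 // r0:Mul2,r1:Add1,r2:8,r3:2
cycle 4: CDB Add1=-6; issue SUB r3<-Add1 // r0:Mul2,r1:-6,r2:8,r3:Add1
cycle 5: CDB Mul1=6; issue ADD r0<-Add2 // r0:Add2,r1:-6,r2:8,r3:Add1
cycle 6: CDB Add1=14; issue SUB r1<-Add1 // r0:Add2,r1:Add1,r2:8,r3:14

STATUS = TAG Add2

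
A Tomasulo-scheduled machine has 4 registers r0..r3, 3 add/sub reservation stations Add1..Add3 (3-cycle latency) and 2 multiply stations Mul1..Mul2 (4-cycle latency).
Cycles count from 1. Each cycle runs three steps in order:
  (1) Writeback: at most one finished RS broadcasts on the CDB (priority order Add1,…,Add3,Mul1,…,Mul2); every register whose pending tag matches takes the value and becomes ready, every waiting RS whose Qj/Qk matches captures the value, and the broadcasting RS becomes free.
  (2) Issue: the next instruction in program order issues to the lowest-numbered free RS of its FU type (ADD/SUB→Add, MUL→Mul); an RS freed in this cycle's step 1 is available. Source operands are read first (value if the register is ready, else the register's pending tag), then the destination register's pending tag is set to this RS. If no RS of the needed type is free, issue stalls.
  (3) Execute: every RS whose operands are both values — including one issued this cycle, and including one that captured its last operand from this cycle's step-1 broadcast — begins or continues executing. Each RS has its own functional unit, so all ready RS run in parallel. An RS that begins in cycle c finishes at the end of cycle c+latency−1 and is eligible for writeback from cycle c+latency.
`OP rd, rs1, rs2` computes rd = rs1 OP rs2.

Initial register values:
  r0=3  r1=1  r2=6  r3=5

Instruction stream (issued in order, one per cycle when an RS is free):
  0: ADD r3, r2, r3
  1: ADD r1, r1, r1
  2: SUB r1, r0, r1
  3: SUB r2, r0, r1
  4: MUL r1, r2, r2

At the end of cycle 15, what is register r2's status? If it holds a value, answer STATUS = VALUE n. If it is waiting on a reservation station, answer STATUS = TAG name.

STATUS = VALUE 2

  c1: issue ADD r3<-Add1  regs: r0:3,r1:1,r2:6,r3:Add1
  c2: issue ADD r1<-Add2  regs: r0:3,r1:Add2,r2:6,r3:Add1
  c3: issue SUB r1<-Add3  regs: r0:3,r1:Add3,r2:6,r3:Add1
  c4: CDB Add1=11; issue SUB r2<-Add1  regs: r0:3,r1:Add3,r2:Add1,r3:11
  c5: CDB Add2=2; issue MUL r1<-Mul1  regs: r0:3,r1:Mul1,r2:Add1,r3:11
  c6: -  regs: r0:3,r1:Mul1,r2:Add1,r3:11
  c7: -  regs: r0:3,r1:Mul1,r2:Add1,r3:11
  c8: CDB Add3=1  regs: r0:3,r1:Mul1,r2:Add1,r3:11
  c9: -  regs: r0:3,r1:Mul1,r2:Add1,r3:11
  c10: -  regs: r0:3,r1:Mul1,r2:Add1,r3:11
  c11: CDB Add1=2  regs: r0:3,r1:Mul1,r2:2,r3:11
  c12: -  regs: r0:3,r1:Mul1,r2:2,r3:11
  c13: -  regs: r0:3,r1:Mul1,r2:2,r3:11
  c14: -  regs: r0:3,r1:Mul1,r2:2,r3:11
  c15: CDB Mul1=4  regs: r0:3,r1:4,r2:2,r3:11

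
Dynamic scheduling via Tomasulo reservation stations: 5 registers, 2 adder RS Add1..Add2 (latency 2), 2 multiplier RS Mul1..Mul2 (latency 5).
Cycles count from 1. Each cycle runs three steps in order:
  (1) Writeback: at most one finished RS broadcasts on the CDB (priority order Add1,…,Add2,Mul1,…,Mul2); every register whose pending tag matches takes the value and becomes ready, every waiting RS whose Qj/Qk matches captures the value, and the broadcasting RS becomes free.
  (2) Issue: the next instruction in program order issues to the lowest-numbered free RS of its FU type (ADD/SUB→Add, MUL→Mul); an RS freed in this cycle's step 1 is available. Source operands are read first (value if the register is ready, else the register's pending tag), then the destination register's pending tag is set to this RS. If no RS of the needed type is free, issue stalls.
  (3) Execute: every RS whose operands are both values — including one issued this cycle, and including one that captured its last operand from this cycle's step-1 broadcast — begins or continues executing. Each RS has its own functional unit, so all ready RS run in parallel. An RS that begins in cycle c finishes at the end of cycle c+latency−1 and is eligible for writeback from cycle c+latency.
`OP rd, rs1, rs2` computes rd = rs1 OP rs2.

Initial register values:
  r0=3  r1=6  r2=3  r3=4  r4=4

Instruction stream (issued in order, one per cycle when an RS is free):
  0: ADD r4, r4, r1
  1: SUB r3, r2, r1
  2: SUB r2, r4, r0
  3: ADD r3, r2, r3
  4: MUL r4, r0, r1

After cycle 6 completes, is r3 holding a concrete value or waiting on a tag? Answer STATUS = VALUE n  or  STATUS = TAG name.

c1: issue ADD r4<-Add1 | r0:3,r1:6,r2:3,r3:4,r4:Add1
c2: issue SUB r3<-Add2 | r0:3,r1:6,r2:3,r3:Add2,r4:Add1
c3: CDB Add1=10; issue SUB r2<-Add1 | r0:3,r1:6,r2:Add1,r3:Add2,r4:10
c4: CDB Add2=-3; issue ADD r3<-Add2 | r0:3,r1:6,r2:Add1,r3:Add2,r4:10
c5: CDB Add1=7; issue MUL r4<-Mul1 | r0:3,r1:6,r2:7,r3:Add2,r4:Mul1
c6: - | r0:3,r1:6,r2:7,r3:Add2,r4:Mul1

STATUS = TAG Add2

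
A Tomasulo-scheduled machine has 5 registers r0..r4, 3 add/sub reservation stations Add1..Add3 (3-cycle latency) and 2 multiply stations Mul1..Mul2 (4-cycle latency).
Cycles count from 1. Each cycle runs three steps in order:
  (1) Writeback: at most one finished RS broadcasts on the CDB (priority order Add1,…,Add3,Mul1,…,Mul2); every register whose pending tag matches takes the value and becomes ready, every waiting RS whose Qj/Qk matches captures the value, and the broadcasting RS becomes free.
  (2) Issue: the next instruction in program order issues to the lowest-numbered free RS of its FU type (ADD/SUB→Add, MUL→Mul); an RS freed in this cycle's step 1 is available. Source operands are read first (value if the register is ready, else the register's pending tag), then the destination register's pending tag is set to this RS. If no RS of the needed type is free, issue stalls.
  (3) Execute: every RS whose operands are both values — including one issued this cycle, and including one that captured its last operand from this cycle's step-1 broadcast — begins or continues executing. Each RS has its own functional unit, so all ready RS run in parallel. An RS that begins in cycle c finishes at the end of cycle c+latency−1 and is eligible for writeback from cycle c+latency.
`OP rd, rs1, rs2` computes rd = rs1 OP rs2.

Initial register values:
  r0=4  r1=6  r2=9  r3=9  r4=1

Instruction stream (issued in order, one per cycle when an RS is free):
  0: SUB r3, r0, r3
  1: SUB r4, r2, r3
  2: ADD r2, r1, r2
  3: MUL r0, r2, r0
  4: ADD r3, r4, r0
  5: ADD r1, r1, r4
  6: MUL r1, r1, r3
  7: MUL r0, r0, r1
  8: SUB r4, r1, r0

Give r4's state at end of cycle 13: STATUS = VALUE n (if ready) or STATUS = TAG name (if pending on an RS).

  c1: issue SUB r3<-Add1  regs: r0:4,r1:6,r2:9,r3:Add1,r4:1
  c2: issue SUB r4<-Add2  regs: r0:4,r1:6,r2:9,r3:Add1,r4:Add2
  c3: issue ADD r2<-Add3  regs: r0:4,r1:6,r2:Add3,r3:Add1,r4:Add2
  c4: CDB Add1=-5; issue MUL r0<-Mul1  regs: r0:Mul1,r1:6,r2:Add3,r3:-5,r4:Add2
  c5: issue ADD r3<-Add1  regs: r0:Mul1,r1:6,r2:Add3,r3:Add1,r4:Add2
  c6: CDB Add3=15; issue ADD r1<-Add3  regs: r0:Mul1,r1:Add3,r2:15,r3:Add1,r4:Add2
  c7: CDB Add2=14; issue MUL r1<-Mul2  regs: r0:Mul1,r1:Mul2,r2:15,r3:Add1,r4:14
  c8: stall  regs: r0:Mul1,r1:Mul2,r2:15,r3:Add1,r4:14
  c9: stall  regs: r0:Mul1,r1:Mul2,r2:15,r3:Add1,r4:14
  c10: CDB Add3=20; stall  regs: r0:Mul1,r1:Mul2,r2:15,r3:Add1,r4:14
  c11: CDB Mul1=60; issue MUL r0<-Mul1  regs: r0:Mul1,r1:Mul2,r2:15,r3:Add1,r4:14
  c12: issue SUB r4<-Add2  regs: r0:Mul1,r1:Mul2,r2:15,r3:Add1,r4:Add2
  c13: -  regs: r0:Mul1,r1:Mul2,r2:15,r3:Add1,r4:Add2

STATUS = TAG Add2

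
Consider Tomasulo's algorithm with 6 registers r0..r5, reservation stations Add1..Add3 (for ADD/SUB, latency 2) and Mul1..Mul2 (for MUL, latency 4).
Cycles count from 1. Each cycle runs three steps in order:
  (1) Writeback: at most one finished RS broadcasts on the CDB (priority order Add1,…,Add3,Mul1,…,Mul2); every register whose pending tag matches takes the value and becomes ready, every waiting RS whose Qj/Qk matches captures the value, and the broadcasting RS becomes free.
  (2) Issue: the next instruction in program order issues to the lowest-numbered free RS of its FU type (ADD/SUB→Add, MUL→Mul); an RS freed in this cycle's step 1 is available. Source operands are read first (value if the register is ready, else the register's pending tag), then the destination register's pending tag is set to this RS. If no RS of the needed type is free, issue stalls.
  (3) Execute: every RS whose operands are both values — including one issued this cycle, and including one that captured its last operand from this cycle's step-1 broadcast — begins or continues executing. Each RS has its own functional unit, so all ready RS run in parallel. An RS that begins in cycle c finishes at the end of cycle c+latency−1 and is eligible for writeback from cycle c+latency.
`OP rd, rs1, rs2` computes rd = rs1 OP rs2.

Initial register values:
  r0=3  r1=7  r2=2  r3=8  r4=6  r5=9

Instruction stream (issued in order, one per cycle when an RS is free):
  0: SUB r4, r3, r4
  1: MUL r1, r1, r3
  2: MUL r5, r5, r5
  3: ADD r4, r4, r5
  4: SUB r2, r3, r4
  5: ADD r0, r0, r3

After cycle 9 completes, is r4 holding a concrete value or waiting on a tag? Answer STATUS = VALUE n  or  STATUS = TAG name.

STATUS = VALUE 83

  c1: issue SUB r4<-Add1  regs: r0:3,r1:7,r2:2,r3:8,r4:Add1,r5:9
  c2: issue MUL r1<-Mul1  regs: r0:3,r1:Mul1,r2:2,r3:8,r4:Add1,r5:9
  c3: CDB Add1=2; issue MUL r5<-Mul2  regs: r0:3,r1:Mul1,r2:2,r3:8,r4:2,r5:Mul2
  c4: issue ADD r4<-Add1  regs: r0:3,r1:Mul1,r2:2,r3:8,r4:Add1,r5:Mul2
  c5: issue SUB r2<-Add2  regs: r0:3,r1:Mul1,r2:Add2,r3:8,r4:Add1,r5:Mul2
  c6: CDB Mul1=56; issue ADD r0<-Add3  regs: r0:Add3,r1:56,r2:Add2,r3:8,r4:Add1,r5:Mul2
  c7: CDB Mul2=81  regs: r0:Add3,r1:56,r2:Add2,r3:8,r4:Add1,r5:81
  c8: CDB Add3=11  regs: r0:11,r1:56,r2:Add2,r3:8,r4:Add1,r5:81
  c9: CDB Add1=83  regs: r0:11,r1:56,r2:Add2,r3:8,r4:83,r5:81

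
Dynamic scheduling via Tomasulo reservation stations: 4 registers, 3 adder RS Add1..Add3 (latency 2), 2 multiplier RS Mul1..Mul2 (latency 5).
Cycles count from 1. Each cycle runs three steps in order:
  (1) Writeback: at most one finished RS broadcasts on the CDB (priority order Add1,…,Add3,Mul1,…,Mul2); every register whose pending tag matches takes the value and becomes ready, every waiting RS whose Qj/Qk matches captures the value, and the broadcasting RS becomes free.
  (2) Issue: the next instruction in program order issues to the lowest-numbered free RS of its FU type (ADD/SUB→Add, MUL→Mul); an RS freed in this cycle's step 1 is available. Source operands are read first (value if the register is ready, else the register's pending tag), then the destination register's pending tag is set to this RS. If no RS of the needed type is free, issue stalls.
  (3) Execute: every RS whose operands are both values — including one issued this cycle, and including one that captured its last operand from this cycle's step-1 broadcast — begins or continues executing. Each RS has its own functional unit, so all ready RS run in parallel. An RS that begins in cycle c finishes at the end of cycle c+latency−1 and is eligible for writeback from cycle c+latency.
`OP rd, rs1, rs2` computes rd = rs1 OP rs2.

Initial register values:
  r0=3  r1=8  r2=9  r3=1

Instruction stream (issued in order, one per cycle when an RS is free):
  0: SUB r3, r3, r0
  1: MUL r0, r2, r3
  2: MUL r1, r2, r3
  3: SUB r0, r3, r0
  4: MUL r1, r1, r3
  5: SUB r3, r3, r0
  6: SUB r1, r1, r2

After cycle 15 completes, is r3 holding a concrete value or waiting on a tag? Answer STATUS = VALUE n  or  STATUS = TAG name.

  c1: issue SUB r3<-Add1  regs: r0:3,r1:8,r2:9,r3:Add1
  c2: issue MUL r0<-Mul1  regs: r0:Mul1,r1:8,r2:9,r3:Add1
  c3: CDB Add1=-2; issue MUL r1<-Mul2  regs: r0:Mul1,r1:Mul2,r2:9,r3:-2
  c4: issue SUB r0<-Add1  regs: r0:Add1,r1:Mul2,r2:9,r3:-2
  c5: stall  regs: r0:Add1,r1:Mul2,r2:9,r3:-2
  c6: stall  regs: r0:Add1,r1:Mul2,r2:9,r3:-2
  c7: stall  regs: r0:Add1,r1:Mul2,r2:9,r3:-2
  c8: CDB Mul1=-18; issue MUL r1<-Mul1  regs: r0:Add1,r1:Mul1,r2:9,r3:-2
  c9: CDB Mul2=-18; issue SUB r3<-Add2  regs: r0:Add1,r1:Mul1,r2:9,r3:Add2
  c10: CDB Add1=16; issue SUB r1<-Add1  regs: r0:16,r1:Add1,r2:9,r3:Add2
  c11: -  regs: r0:16,r1:Add1,r2:9,r3:Add2
  c12: CDB Add2=-18  regs: r0:16,r1:Add1,r2:9,r3:-18
  c13: -  regs: r0:16,r1:Add1,r2:9,r3:-18
  c14: CDB Mul1=36  regs: r0:16,r1:Add1,r2:9,r3:-18
  c15: -  regs: r0:16,r1:Add1,r2:9,r3:-18

STATUS = VALUE -18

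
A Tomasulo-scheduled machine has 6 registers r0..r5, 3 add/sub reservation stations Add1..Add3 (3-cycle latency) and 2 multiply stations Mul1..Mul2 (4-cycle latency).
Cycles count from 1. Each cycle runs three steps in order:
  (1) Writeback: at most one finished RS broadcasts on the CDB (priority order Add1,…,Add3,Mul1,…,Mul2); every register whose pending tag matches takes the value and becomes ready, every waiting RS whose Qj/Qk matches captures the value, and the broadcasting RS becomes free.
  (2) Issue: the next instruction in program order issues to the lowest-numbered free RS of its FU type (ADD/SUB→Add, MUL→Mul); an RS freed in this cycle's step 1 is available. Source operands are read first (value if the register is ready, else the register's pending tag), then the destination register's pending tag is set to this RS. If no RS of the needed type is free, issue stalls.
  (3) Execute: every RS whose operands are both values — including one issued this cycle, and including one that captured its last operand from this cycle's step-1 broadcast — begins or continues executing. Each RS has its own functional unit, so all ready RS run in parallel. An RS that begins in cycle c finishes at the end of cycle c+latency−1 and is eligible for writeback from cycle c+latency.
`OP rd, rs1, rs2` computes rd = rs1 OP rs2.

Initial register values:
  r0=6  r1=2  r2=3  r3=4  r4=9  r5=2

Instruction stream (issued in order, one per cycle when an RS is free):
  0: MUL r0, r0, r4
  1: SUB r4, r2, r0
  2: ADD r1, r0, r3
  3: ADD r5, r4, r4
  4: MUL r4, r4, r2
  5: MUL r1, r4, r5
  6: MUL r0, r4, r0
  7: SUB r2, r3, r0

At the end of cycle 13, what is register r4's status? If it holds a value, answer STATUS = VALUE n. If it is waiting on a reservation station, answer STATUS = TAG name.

  c1: issue MUL r0<-Mul1  regs: r0:Mul1,r1:2,r2:3,r3:4,r4:9,r5:2
  c2: issue SUB r4<-Add1  regs: r0:Mul1,r1:2,r2:3,r3:4,r4:Add1,r5:2
  c3: issue ADD r1<-Add2  regs: r0:Mul1,r1:Add2,r2:3,r3:4,r4:Add1,r5:2
  c4: issue ADD r5<-Add3  regs: r0:Mul1,r1:Add2,r2:3,r3:4,r4:Add1,r5:Add3
  c5: CDB Mul1=54; issue MUL r4<-Mul1  regs: r0:54,r1:Add2,r2:3,r3:4,r4:Mul1,r5:Add3
  c6: issue MUL r1<-Mul2  regs: r0:54,r1:Mul2,r2:3,r3:4,r4:Mul1,r5:Add3
  c7: stall  regs: r0:54,r1:Mul2,r2:3,r3:4,r4:Mul1,r5:Add3
  c8: CDB Add1=-51; stall  regs: r0:54,r1:Mul2,r2:3,r3:4,r4:Mul1,r5:Add3
  c9: CDB Add2=58; stall  regs: r0:54,r1:Mul2,r2:3,r3:4,r4:Mul1,r5:Add3
  c10: stall  regs: r0:54,r1:Mul2,r2:3,r3:4,r4:Mul1,r5:Add3
  c11: CDB Add3=-102; stall  regs: r0:54,r1:Mul2,r2:3,r3:4,r4:Mul1,r5:-102
  c12: CDB Mul1=-153; issue MUL r0<-Mul1  regs: r0:Mul1,r1:Mul2,r2:3,r3:4,r4:-153,r5:-102
  c13: issue SUB r2<-Add1  regs: r0:Mul1,r1:Mul2,r2:Add1,r3:4,r4:-153,r5:-102

STATUS = VALUE -153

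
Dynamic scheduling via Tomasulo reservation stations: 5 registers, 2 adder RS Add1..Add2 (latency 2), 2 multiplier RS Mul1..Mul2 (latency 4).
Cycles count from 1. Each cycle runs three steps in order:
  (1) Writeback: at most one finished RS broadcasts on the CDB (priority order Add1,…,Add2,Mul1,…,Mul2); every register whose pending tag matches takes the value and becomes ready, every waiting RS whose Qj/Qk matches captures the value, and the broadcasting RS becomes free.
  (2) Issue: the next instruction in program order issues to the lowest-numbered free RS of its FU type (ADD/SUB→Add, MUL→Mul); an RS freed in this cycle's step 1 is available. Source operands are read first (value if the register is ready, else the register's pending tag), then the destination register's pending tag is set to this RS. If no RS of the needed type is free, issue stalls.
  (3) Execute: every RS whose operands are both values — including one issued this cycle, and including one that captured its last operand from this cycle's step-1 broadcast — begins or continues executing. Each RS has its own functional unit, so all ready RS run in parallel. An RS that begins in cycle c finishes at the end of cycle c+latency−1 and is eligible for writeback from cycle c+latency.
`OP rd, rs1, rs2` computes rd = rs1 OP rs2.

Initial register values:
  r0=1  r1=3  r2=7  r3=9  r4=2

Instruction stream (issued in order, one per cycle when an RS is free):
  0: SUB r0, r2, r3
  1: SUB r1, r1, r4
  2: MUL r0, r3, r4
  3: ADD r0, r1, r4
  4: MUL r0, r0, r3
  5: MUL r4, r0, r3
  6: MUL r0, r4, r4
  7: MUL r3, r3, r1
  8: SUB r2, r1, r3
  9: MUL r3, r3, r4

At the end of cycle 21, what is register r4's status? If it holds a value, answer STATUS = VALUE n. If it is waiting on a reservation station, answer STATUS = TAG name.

c1: issue SUB r0<-Add1 | r0:Add1,r1:3,r2:7,r3:9,r4:2
c2: issue SUB r1<-Add2 | r0:Add1,r1:Add2,r2:7,r3:9,r4:2
c3: CDB Add1=-2; issue MUL r0<-Mul1 | r0:Mul1,r1:Add2,r2:7,r3:9,r4:2
c4: CDB Add2=1; issue ADD r0<-Add1 | r0:Add1,r1:1,r2:7,r3:9,r4:2
c5: issue MUL r0<-Mul2 | r0:Mul2,r1:1,r2:7,r3:9,r4:2
c6: CDB Add1=3; stall | r0:Mul2,r1:1,r2:7,r3:9,r4:2
c7: CDB Mul1=18; issue MUL r4<-Mul1 | r0:Mul2,r1:1,r2:7,r3:9,r4:Mul1
c8: stall | r0:Mul2,r1:1,r2:7,r3:9,r4:Mul1
c9: stall | r0:Mul2,r1:1,r2:7,r3:9,r4:Mul1
c10: CDB Mul2=27; issue MUL r0<-Mul2 | r0:Mul2,r1:1,r2:7,r3:9,r4:Mul1
c11: stall | r0:Mul2,r1:1,r2:7,r3:9,r4:Mul1
c12: stall | r0:Mul2,r1:1,r2:7,r3:9,r4:Mul1
c13: stall | r0:Mul2,r1:1,r2:7,r3:9,r4:Mul1
c14: CDB Mul1=243; issue MUL r3<-Mul1 | r0:Mul2,r1:1,r2:7,r3:Mul1,r4:243
c15: issue SUB r2<-Add1 | r0:Mul2,r1:1,r2:Add1,r3:Mul1,r4:243
c16: stall | r0:Mul2,r1:1,r2:Add1,r3:Mul1,r4:243
c17: stall | r0:Mul2,r1:1,r2:Add1,r3:Mul1,r4:243
c18: CDB Mul1=9; issue MUL r3<-Mul1 | r0:Mul2,r1:1,r2:Add1,r3:Mul1,r4:243
c19: CDB Mul2=59049 | r0:59049,r1:1,r2:Add1,r3:Mul1,r4:243
c20: CDB Add1=-8 | r0:59049,r1:1,r2:-8,r3:Mul1,r4:243
c21: - | r0:59049,r1:1,r2:-8,r3:Mul1,r4:243

STATUS = VALUE 243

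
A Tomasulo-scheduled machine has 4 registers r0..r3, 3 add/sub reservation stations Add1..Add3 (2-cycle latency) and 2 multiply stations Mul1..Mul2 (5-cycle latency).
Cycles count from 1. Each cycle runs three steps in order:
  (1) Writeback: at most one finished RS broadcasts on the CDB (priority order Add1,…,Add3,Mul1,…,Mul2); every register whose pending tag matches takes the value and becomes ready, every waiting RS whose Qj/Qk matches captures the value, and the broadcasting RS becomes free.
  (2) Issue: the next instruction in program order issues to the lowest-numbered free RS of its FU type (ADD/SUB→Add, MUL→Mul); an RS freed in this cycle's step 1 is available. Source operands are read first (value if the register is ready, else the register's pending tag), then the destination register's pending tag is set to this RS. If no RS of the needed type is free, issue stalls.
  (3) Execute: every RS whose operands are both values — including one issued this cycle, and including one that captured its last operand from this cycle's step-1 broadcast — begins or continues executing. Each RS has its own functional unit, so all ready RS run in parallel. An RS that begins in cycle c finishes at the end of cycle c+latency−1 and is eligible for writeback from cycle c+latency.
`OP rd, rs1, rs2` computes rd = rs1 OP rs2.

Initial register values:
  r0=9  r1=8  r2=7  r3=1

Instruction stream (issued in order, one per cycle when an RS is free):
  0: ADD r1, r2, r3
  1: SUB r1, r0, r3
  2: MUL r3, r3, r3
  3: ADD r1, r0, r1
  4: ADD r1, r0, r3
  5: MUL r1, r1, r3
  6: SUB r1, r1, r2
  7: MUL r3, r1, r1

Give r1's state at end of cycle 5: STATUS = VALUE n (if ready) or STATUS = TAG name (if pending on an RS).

STATUS = TAG Add2

  c1: issue ADD r1<-Add1  regs: r0:9,r1:Add1,r2:7,r3:1
  c2: issue SUB r1<-Add2  regs: r0:9,r1:Add2,r2:7,r3:1
  c3: CDB Add1=8; issue MUL r3<-Mul1  regs: r0:9,r1:Add2,r2:7,r3:Mul1
  c4: CDB Add2=8; issue ADD r1<-Add1  regs: r0:9,r1:Add1,r2:7,r3:Mul1
  c5: issue ADD r1<-Add2  regs: r0:9,r1:Add2,r2:7,r3:Mul1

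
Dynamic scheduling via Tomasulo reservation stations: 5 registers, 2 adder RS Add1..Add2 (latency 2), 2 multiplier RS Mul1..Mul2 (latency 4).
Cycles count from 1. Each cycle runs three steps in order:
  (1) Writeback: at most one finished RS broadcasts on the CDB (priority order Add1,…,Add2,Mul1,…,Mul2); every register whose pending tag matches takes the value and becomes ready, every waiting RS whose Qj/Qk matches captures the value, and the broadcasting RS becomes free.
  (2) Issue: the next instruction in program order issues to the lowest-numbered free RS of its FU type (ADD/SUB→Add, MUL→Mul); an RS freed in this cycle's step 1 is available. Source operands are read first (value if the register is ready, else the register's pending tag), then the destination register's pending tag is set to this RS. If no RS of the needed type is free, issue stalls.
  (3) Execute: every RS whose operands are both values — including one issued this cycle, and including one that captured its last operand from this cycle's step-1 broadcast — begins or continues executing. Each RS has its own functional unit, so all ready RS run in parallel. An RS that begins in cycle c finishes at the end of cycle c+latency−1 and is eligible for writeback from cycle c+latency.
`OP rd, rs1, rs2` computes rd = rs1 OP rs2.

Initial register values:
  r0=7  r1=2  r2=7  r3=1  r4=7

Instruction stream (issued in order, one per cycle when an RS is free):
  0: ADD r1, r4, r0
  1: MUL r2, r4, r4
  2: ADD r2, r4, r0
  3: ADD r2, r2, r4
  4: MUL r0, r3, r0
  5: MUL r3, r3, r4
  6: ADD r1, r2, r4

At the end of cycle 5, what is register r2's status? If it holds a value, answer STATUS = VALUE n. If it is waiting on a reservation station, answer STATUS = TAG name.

cycle 1: issue ADD r1<-Add1 // r0:7,r1:Add1,r2:7,r3:1,r4:7
cycle 2: issue MUL r2<-Mul1 // r0:7,r1:Add1,r2:Mul1,r3:1,r4:7
cycle 3: CDB Add1=14; issue ADD r2<-Add1 // r0:7,r1:14,r2:Add1,r3:1,r4:7
cycle 4: issue ADD r2<-Add2 // r0:7,r1:14,r2:Add2,r3:1,r4:7
cycle 5: CDB Add1=14; issue MUL r0<-Mul2 // r0:Mul2,r1:14,r2:Add2,r3:1,r4:7

STATUS = TAG Add2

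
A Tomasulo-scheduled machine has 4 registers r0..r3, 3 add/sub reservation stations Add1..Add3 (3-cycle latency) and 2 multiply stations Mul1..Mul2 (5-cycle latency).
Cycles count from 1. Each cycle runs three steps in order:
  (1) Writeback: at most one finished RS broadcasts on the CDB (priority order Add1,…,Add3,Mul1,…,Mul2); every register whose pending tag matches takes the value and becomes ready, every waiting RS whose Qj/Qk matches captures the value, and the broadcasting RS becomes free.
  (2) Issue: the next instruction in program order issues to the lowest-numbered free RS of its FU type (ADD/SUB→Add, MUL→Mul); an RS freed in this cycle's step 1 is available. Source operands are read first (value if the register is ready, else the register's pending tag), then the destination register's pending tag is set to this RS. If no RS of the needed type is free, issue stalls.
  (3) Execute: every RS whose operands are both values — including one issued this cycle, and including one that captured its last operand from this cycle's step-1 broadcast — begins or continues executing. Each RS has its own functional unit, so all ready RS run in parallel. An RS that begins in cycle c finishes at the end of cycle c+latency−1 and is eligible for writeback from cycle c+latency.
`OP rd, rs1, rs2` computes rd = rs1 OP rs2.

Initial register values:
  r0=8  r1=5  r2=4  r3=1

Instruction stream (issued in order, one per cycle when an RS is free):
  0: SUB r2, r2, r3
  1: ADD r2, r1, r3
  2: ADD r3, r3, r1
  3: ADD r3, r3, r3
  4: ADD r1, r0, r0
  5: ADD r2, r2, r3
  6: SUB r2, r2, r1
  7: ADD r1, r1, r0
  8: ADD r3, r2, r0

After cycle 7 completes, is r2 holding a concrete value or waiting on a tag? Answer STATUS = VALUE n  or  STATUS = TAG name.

STATUS = TAG Add3

c1: issue SUB r2<-Add1 | r0:8,r1:5,r2:Add1,r3:1
c2: issue ADD r2<-Add2 | r0:8,r1:5,r2:Add2,r3:1
c3: issue ADD r3<-Add3 | r0:8,r1:5,r2:Add2,r3:Add3
c4: CDB Add1=3; issue ADD r3<-Add1 | r0:8,r1:5,r2:Add2,r3:Add1
c5: CDB Add2=6; issue ADD r1<-Add2 | r0:8,r1:Add2,r2:6,r3:Add1
c6: CDB Add3=6; issue ADD r2<-Add3 | r0:8,r1:Add2,r2:Add3,r3:Add1
c7: stall | r0:8,r1:Add2,r2:Add3,r3:Add1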